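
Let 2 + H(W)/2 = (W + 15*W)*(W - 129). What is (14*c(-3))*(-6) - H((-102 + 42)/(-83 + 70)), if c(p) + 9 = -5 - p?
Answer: 3261472/169 ≈ 19299.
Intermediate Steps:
c(p) = -14 - p (c(p) = -9 + (-5 - p) = -14 - p)
H(W) = -4 + 32*W*(-129 + W) (H(W) = -4 + 2*((W + 15*W)*(W - 129)) = -4 + 2*((16*W)*(-129 + W)) = -4 + 2*(16*W*(-129 + W)) = -4 + 32*W*(-129 + W))
(14*c(-3))*(-6) - H((-102 + 42)/(-83 + 70)) = (14*(-14 - 1*(-3)))*(-6) - (-4 - 4128*(-102 + 42)/(-83 + 70) + 32*((-102 + 42)/(-83 + 70))²) = (14*(-14 + 3))*(-6) - (-4 - (-247680)/(-13) + 32*(-60/(-13))²) = (14*(-11))*(-6) - (-4 - (-247680)*(-1)/13 + 32*(-60*(-1/13))²) = -154*(-6) - (-4 - 4128*60/13 + 32*(60/13)²) = 924 - (-4 - 247680/13 + 32*(3600/169)) = 924 - (-4 - 247680/13 + 115200/169) = 924 - 1*(-3105316/169) = 924 + 3105316/169 = 3261472/169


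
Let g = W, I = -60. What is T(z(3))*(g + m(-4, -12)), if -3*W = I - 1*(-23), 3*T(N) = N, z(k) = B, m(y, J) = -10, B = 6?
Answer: 14/3 ≈ 4.6667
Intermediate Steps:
z(k) = 6
T(N) = N/3
W = 37/3 (W = -(-60 - 1*(-23))/3 = -(-60 + 23)/3 = -⅓*(-37) = 37/3 ≈ 12.333)
g = 37/3 ≈ 12.333
T(z(3))*(g + m(-4, -12)) = ((⅓)*6)*(37/3 - 10) = 2*(7/3) = 14/3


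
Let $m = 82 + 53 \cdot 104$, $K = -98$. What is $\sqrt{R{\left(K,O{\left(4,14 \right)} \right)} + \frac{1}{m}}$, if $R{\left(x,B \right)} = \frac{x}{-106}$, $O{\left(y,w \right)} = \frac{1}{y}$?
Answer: $\frac{\sqrt{81283208638}}{296482} \approx 0.96162$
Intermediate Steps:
$m = 5594$ ($m = 82 + 5512 = 5594$)
$R{\left(x,B \right)} = - \frac{x}{106}$ ($R{\left(x,B \right)} = x \left(- \frac{1}{106}\right) = - \frac{x}{106}$)
$\sqrt{R{\left(K,O{\left(4,14 \right)} \right)} + \frac{1}{m}} = \sqrt{\left(- \frac{1}{106}\right) \left(-98\right) + \frac{1}{5594}} = \sqrt{\frac{49}{53} + \frac{1}{5594}} = \sqrt{\frac{274159}{296482}} = \frac{\sqrt{81283208638}}{296482}$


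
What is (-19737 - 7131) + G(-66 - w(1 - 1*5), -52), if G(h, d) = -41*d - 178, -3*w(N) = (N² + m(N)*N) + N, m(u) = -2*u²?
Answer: -24914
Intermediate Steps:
w(N) = -N/3 - N²/3 + 2*N³/3 (w(N) = -((N² + (-2*N²)*N) + N)/3 = -((N² - 2*N³) + N)/3 = -(N + N² - 2*N³)/3 = -N/3 - N²/3 + 2*N³/3)
G(h, d) = -178 - 41*d
(-19737 - 7131) + G(-66 - w(1 - 1*5), -52) = (-19737 - 7131) + (-178 - 41*(-52)) = -26868 + (-178 + 2132) = -26868 + 1954 = -24914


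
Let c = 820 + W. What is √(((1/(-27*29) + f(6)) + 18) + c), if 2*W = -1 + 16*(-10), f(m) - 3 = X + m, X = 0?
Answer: √208858638/522 ≈ 27.686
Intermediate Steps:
f(m) = 3 + m (f(m) = 3 + (0 + m) = 3 + m)
W = -161/2 (W = (-1 + 16*(-10))/2 = (-1 - 160)/2 = (½)*(-161) = -161/2 ≈ -80.500)
c = 1479/2 (c = 820 - 161/2 = 1479/2 ≈ 739.50)
√(((1/(-27*29) + f(6)) + 18) + c) = √(((1/(-27*29) + (3 + 6)) + 18) + 1479/2) = √(((1/(-783) + 9) + 18) + 1479/2) = √(((-1/783 + 9) + 18) + 1479/2) = √((7046/783 + 18) + 1479/2) = √(21140/783 + 1479/2) = √(1200337/1566) = √208858638/522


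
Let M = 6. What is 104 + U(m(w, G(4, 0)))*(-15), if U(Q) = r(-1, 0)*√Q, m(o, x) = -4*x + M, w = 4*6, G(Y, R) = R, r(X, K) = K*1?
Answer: 104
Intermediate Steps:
r(X, K) = K
w = 24
m(o, x) = 6 - 4*x (m(o, x) = -4*x + 6 = 6 - 4*x)
U(Q) = 0 (U(Q) = 0*√Q = 0)
104 + U(m(w, G(4, 0)))*(-15) = 104 + 0*(-15) = 104 + 0 = 104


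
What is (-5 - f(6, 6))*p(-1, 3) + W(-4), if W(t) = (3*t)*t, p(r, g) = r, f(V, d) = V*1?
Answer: 59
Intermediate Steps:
f(V, d) = V
W(t) = 3*t²
(-5 - f(6, 6))*p(-1, 3) + W(-4) = (-5 - 1*6)*(-1) + 3*(-4)² = (-5 - 6)*(-1) + 3*16 = -11*(-1) + 48 = 11 + 48 = 59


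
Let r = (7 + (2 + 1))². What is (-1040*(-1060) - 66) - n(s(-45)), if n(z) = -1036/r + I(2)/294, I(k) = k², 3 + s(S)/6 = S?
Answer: 4051115473/3675 ≈ 1.1023e+6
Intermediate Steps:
s(S) = -18 + 6*S
r = 100 (r = (7 + 3)² = 10² = 100)
n(z) = -38023/3675 (n(z) = -1036/100 + 2²/294 = -1036*1/100 + 4*(1/294) = -259/25 + 2/147 = -38023/3675)
(-1040*(-1060) - 66) - n(s(-45)) = (-1040*(-1060) - 66) - 1*(-38023/3675) = (1102400 - 66) + 38023/3675 = 1102334 + 38023/3675 = 4051115473/3675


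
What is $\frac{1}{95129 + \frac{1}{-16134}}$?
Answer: $\frac{16134}{1534811285} \approx 1.0512 \cdot 10^{-5}$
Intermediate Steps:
$\frac{1}{95129 + \frac{1}{-16134}} = \frac{1}{95129 - \frac{1}{16134}} = \frac{1}{\frac{1534811285}{16134}} = \frac{16134}{1534811285}$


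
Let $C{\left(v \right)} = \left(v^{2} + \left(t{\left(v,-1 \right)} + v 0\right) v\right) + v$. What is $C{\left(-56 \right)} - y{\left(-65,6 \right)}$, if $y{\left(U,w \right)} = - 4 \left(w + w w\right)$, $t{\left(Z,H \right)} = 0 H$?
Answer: $3248$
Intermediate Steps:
$t{\left(Z,H \right)} = 0$
$y{\left(U,w \right)} = - 4 w - 4 w^{2}$ ($y{\left(U,w \right)} = - 4 \left(w + w^{2}\right) = - 4 w - 4 w^{2}$)
$C{\left(v \right)} = v + v^{2}$ ($C{\left(v \right)} = \left(v^{2} + \left(0 + v 0\right) v\right) + v = \left(v^{2} + \left(0 + 0\right) v\right) + v = \left(v^{2} + 0 v\right) + v = \left(v^{2} + 0\right) + v = v^{2} + v = v + v^{2}$)
$C{\left(-56 \right)} - y{\left(-65,6 \right)} = - 56 \left(1 - 56\right) - \left(-4\right) 6 \left(1 + 6\right) = \left(-56\right) \left(-55\right) - \left(-4\right) 6 \cdot 7 = 3080 - -168 = 3080 + 168 = 3248$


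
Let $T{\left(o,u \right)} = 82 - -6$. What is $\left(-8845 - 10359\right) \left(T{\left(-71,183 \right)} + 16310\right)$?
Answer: $-314907192$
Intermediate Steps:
$T{\left(o,u \right)} = 88$ ($T{\left(o,u \right)} = 82 + 6 = 88$)
$\left(-8845 - 10359\right) \left(T{\left(-71,183 \right)} + 16310\right) = \left(-8845 - 10359\right) \left(88 + 16310\right) = \left(-19204\right) 16398 = -314907192$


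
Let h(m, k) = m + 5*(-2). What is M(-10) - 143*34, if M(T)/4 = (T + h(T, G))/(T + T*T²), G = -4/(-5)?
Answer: -491050/101 ≈ -4861.9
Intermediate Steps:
G = ⅘ (G = -4*(-⅕) = ⅘ ≈ 0.80000)
h(m, k) = -10 + m (h(m, k) = m - 10 = -10 + m)
M(T) = 4*(-10 + 2*T)/(T + T³) (M(T) = 4*((T + (-10 + T))/(T + T*T²)) = 4*((-10 + 2*T)/(T + T³)) = 4*(-10 + 2*T)/(T + T³))
M(-10) - 143*34 = (-40 + 8*(-10))/(-10 + (-10)³) - 143*34 = (-40 - 80)/(-10 - 1000) - 4862 = -120/(-1010) - 4862 = -1/1010*(-120) - 4862 = 12/101 - 4862 = -491050/101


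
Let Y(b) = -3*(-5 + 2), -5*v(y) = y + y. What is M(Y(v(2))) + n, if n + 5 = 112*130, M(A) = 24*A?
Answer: 14771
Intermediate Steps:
v(y) = -2*y/5 (v(y) = -(y + y)/5 = -2*y/5)
Y(b) = 9 (Y(b) = -3*(-3) = 9)
n = 14555 (n = -5 + 112*130 = -5 + 14560 = 14555)
M(Y(v(2))) + n = 24*9 + 14555 = 216 + 14555 = 14771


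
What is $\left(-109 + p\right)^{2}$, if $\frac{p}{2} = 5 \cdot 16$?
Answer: $2601$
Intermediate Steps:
$p = 160$ ($p = 2 \cdot 5 \cdot 16 = 2 \cdot 80 = 160$)
$\left(-109 + p\right)^{2} = \left(-109 + 160\right)^{2} = 51^{2} = 2601$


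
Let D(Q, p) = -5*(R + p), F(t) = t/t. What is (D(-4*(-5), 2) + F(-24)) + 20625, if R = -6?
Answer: 20646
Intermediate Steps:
F(t) = 1
D(Q, p) = 30 - 5*p (D(Q, p) = -5*(-6 + p) = 30 - 5*p)
(D(-4*(-5), 2) + F(-24)) + 20625 = ((30 - 5*2) + 1) + 20625 = ((30 - 10) + 1) + 20625 = (20 + 1) + 20625 = 21 + 20625 = 20646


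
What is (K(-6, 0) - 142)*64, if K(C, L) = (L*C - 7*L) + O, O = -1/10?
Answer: -45472/5 ≈ -9094.4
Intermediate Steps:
O = -1/10 (O = -1*1/10 = -1/10 ≈ -0.10000)
K(C, L) = -1/10 - 7*L + C*L (K(C, L) = (L*C - 7*L) - 1/10 = (C*L - 7*L) - 1/10 = (-7*L + C*L) - 1/10 = -1/10 - 7*L + C*L)
(K(-6, 0) - 142)*64 = ((-1/10 - 7*0 - 6*0) - 142)*64 = ((-1/10 + 0 + 0) - 142)*64 = (-1/10 - 142)*64 = -1421/10*64 = -45472/5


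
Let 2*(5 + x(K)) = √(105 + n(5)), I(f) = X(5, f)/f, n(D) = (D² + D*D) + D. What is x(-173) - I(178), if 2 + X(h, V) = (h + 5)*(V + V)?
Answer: -2224/89 + 2*√10 ≈ -18.664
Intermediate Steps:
X(h, V) = -2 + 2*V*(5 + h) (X(h, V) = -2 + (h + 5)*(V + V) = -2 + (5 + h)*(2*V) = -2 + 2*V*(5 + h))
n(D) = D + 2*D² (n(D) = (D² + D²) + D = 2*D² + D = D + 2*D²)
I(f) = (-2 + 20*f)/f (I(f) = (-2 + 10*f + 2*f*5)/f = (-2 + 10*f + 10*f)/f = (-2 + 20*f)/f)
x(K) = -5 + 2*√10 (x(K) = -5 + √(105 + 5*(1 + 2*5))/2 = -5 + √(105 + 5*(1 + 10))/2 = -5 + √(105 + 5*11)/2 = -5 + √(105 + 55)/2 = -5 + √160/2 = -5 + (4*√10)/2 = -5 + 2*√10)
x(-173) - I(178) = (-5 + 2*√10) - (20 - 2/178) = (-5 + 2*√10) - (20 - 2*1/178) = (-5 + 2*√10) - (20 - 1/89) = (-5 + 2*√10) - 1*1779/89 = (-5 + 2*√10) - 1779/89 = -2224/89 + 2*√10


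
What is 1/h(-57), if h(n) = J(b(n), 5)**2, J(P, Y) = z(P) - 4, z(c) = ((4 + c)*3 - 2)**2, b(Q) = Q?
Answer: 1/671690889 ≈ 1.4888e-9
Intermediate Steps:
z(c) = (10 + 3*c)**2 (z(c) = ((12 + 3*c) - 2)**2 = (10 + 3*c)**2)
J(P, Y) = -4 + (10 + 3*P)**2 (J(P, Y) = (10 + 3*P)**2 - 4 = -4 + (10 + 3*P)**2)
h(n) = (-4 + (10 + 3*n)**2)**2
1/h(-57) = 1/((-4 + (10 + 3*(-57))**2)**2) = 1/((-4 + (10 - 171)**2)**2) = 1/((-4 + (-161)**2)**2) = 1/((-4 + 25921)**2) = 1/(25917**2) = 1/671690889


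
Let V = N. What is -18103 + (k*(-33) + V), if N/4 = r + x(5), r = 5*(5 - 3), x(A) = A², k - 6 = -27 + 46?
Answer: -18788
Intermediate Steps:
k = 25 (k = 6 + (-27 + 46) = 6 + 19 = 25)
r = 10 (r = 5*2 = 10)
N = 140 (N = 4*(10 + 5²) = 4*(10 + 25) = 4*35 = 140)
V = 140
-18103 + (k*(-33) + V) = -18103 + (25*(-33) + 140) = -18103 + (-825 + 140) = -18103 - 685 = -18788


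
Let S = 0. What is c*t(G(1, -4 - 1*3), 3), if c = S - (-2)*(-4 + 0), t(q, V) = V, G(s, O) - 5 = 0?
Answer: -24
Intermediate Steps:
G(s, O) = 5 (G(s, O) = 5 + 0 = 5)
c = -8 (c = 0 - (-2)*(-4 + 0) = 0 - (-2)*(-4) = 0 - 1*8 = 0 - 8 = -8)
c*t(G(1, -4 - 1*3), 3) = -8*3 = -24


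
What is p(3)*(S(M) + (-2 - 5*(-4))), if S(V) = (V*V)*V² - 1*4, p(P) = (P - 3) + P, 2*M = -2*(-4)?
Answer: 810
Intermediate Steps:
M = 4 (M = (-2*(-4))/2 = (½)*8 = 4)
p(P) = -3 + 2*P (p(P) = (-3 + P) + P = -3 + 2*P)
S(V) = -4 + V⁴ (S(V) = V²*V² - 4 = V⁴ - 4 = -4 + V⁴)
p(3)*(S(M) + (-2 - 5*(-4))) = (-3 + 2*3)*((-4 + 4⁴) + (-2 - 5*(-4))) = (-3 + 6)*((-4 + 256) + (-2 + 20)) = 3*(252 + 18) = 3*270 = 810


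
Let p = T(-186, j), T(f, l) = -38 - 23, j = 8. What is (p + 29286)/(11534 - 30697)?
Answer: -29225/19163 ≈ -1.5251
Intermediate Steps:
T(f, l) = -61
p = -61
(p + 29286)/(11534 - 30697) = (-61 + 29286)/(11534 - 30697) = 29225/(-19163) = 29225*(-1/19163) = -29225/19163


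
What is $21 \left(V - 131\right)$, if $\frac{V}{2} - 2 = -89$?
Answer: $-6405$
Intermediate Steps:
$V = -174$ ($V = 4 + 2 \left(-89\right) = 4 - 178 = -174$)
$21 \left(V - 131\right) = 21 \left(-174 - 131\right) = 21 \left(-305\right) = -6405$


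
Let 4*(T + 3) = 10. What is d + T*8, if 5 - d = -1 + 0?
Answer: 2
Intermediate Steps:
T = -1/2 (T = -3 + (1/4)*10 = -3 + 5/2 = -1/2 ≈ -0.50000)
d = 6 (d = 5 - (-1 + 0) = 5 - 1*(-1) = 5 + 1 = 6)
d + T*8 = 6 - 1/2*8 = 6 - 4 = 2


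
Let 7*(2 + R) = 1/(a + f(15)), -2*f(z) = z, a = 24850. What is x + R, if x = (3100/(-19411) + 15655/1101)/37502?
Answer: -79627354025606923/39821255838360570 ≈ -1.9996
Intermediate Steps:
f(z) = -z/2
R = -695588/347795 (R = -2 + 1/(7*(24850 - ½*15)) = -2 + 1/(7*(24850 - 15/2)) = -2 + 1/(7*(49685/2)) = -2 + (⅐)*(2/49685) = -2 + 2/347795 = -695588/347795 ≈ -2.0000)
x = 300466105/801474405522 (x = (3100*(-1/19411) + 15655*(1/1101))*(1/37502) = (-3100/19411 + 15655/1101)*(1/37502) = (300466105/21371511)*(1/37502) = 300466105/801474405522 ≈ 0.00037489)
x + R = 300466105/801474405522 - 695588/347795 = -79627354025606923/39821255838360570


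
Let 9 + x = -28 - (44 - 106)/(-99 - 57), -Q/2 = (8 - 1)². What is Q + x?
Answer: -10561/78 ≈ -135.40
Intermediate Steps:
Q = -98 (Q = -2*(8 - 1)² = -2*7² = -2*49 = -98)
x = -2917/78 (x = -9 + (-28 - (44 - 106)/(-99 - 57)) = -9 + (-28 - (-62)/(-156)) = -9 + (-28 - (-62)*(-1)/156) = -9 + (-28 - 1*31/78) = -9 + (-28 - 31/78) = -9 - 2215/78 = -2917/78 ≈ -37.397)
Q + x = -98 - 2917/78 = -10561/78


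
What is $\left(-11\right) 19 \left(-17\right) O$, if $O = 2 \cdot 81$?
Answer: $575586$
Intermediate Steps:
$O = 162$
$\left(-11\right) 19 \left(-17\right) O = \left(-11\right) 19 \left(-17\right) 162 = \left(-209\right) \left(-17\right) 162 = 3553 \cdot 162 = 575586$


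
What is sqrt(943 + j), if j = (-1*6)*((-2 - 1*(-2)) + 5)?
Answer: sqrt(913) ≈ 30.216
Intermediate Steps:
j = -30 (j = -6*((-2 + 2) + 5) = -6*(0 + 5) = -6*5 = -30)
sqrt(943 + j) = sqrt(943 - 30) = sqrt(913)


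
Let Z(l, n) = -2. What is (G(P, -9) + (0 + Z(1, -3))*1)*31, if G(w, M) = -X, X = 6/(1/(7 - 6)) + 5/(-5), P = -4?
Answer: -217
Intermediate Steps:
X = 5 (X = 6/(1/1) + 5*(-⅕) = 6/1 - 1 = 6*1 - 1 = 6 - 1 = 5)
G(w, M) = -5 (G(w, M) = -1*5 = -5)
(G(P, -9) + (0 + Z(1, -3))*1)*31 = (-5 + (0 - 2)*1)*31 = (-5 - 2*1)*31 = (-5 - 2)*31 = -7*31 = -217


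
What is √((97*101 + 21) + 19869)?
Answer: √29687 ≈ 172.30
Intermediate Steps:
√((97*101 + 21) + 19869) = √((9797 + 21) + 19869) = √(9818 + 19869) = √29687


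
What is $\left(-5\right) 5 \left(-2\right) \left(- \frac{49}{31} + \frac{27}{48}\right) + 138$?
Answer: $\frac{21599}{248} \approx 87.093$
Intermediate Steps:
$\left(-5\right) 5 \left(-2\right) \left(- \frac{49}{31} + \frac{27}{48}\right) + 138 = \left(-25\right) \left(-2\right) \left(\left(-49\right) \frac{1}{31} + 27 \cdot \frac{1}{48}\right) + 138 = 50 \left(- \frac{49}{31} + \frac{9}{16}\right) + 138 = 50 \left(- \frac{505}{496}\right) + 138 = - \frac{12625}{248} + 138 = \frac{21599}{248}$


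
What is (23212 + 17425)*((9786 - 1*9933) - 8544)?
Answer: -353176167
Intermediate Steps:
(23212 + 17425)*((9786 - 1*9933) - 8544) = 40637*((9786 - 9933) - 8544) = 40637*(-147 - 8544) = 40637*(-8691) = -353176167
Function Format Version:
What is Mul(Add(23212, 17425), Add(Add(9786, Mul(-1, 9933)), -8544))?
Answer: -353176167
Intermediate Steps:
Mul(Add(23212, 17425), Add(Add(9786, Mul(-1, 9933)), -8544)) = Mul(40637, Add(Add(9786, -9933), -8544)) = Mul(40637, Add(-147, -8544)) = Mul(40637, -8691) = -353176167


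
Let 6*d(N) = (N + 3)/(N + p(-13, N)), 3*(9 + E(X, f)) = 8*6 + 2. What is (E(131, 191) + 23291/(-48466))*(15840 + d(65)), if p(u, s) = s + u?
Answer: 2904603274765/25517349 ≈ 1.1383e+5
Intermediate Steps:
E(X, f) = 23/3 (E(X, f) = -9 + (8*6 + 2)/3 = -9 + (48 + 2)/3 = -9 + (⅓)*50 = -9 + 50/3 = 23/3)
d(N) = (3 + N)/(6*(-13 + 2*N)) (d(N) = ((N + 3)/(N + (N - 13)))/6 = ((3 + N)/(N + (-13 + N)))/6 = ((3 + N)/(-13 + 2*N))/6 = (3 + N)/(6*(-13 + 2*N)))
(E(131, 191) + 23291/(-48466))*(15840 + d(65)) = (23/3 + 23291/(-48466))*(15840 + (3 + 65)/(6*(-13 + 2*65))) = (23/3 + 23291*(-1/48466))*(15840 + (⅙)*68/(-13 + 130)) = (23/3 - 23291/48466)*(15840 + (⅙)*68/117) = 1044845*(15840 + (⅙)*(1/117)*68)/145398 = 1044845*(15840 + 34/351)/145398 = (1044845/145398)*(5559874/351) = 2904603274765/25517349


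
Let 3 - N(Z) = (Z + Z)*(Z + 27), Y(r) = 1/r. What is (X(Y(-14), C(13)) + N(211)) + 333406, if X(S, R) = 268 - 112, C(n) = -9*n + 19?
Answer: 233129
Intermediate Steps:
C(n) = 19 - 9*n
N(Z) = 3 - 2*Z*(27 + Z) (N(Z) = 3 - (Z + Z)*(Z + 27) = 3 - 2*Z*(27 + Z))
X(S, R) = 156
(X(Y(-14), C(13)) + N(211)) + 333406 = (156 + (3 - 54*211 - 2*211**2)) + 333406 = (156 + (3 - 11394 - 2*44521)) + 333406 = (156 + (3 - 11394 - 89042)) + 333406 = (156 - 100433) + 333406 = -100277 + 333406 = 233129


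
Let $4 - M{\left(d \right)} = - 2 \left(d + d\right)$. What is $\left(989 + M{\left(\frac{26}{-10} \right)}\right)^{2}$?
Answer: $\frac{24137569}{25} \approx 9.655 \cdot 10^{5}$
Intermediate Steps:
$M{\left(d \right)} = 4 + 4 d$ ($M{\left(d \right)} = 4 - - 2 \left(d + d\right) = 4 - - 2 \cdot 2 d = 4 - - 4 d = 4 + 4 d$)
$\left(989 + M{\left(\frac{26}{-10} \right)}\right)^{2} = \left(989 + \left(4 + 4 \frac{26}{-10}\right)\right)^{2} = \left(989 + \left(4 + 4 \cdot 26 \left(- \frac{1}{10}\right)\right)\right)^{2} = \left(989 + \left(4 + 4 \left(- \frac{13}{5}\right)\right)\right)^{2} = \left(989 + \left(4 - \frac{52}{5}\right)\right)^{2} = \left(989 - \frac{32}{5}\right)^{2} = \left(\frac{4913}{5}\right)^{2} = \frac{24137569}{25}$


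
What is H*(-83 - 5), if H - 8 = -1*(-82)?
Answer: -7920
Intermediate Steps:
H = 90 (H = 8 - 1*(-82) = 8 + 82 = 90)
H*(-83 - 5) = 90*(-83 - 5) = 90*(-88) = -7920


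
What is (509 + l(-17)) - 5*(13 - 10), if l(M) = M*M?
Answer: 783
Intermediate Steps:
l(M) = M²
(509 + l(-17)) - 5*(13 - 10) = (509 + (-17)²) - 5*(13 - 10) = (509 + 289) - 5*3 = 798 - 15 = 783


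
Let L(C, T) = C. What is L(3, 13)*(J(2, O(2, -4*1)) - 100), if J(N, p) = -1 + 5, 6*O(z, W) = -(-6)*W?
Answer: -288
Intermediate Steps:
O(z, W) = W (O(z, W) = (-(-6)*W)/6 = (6*W)/6 = W)
J(N, p) = 4
L(3, 13)*(J(2, O(2, -4*1)) - 100) = 3*(4 - 100) = 3*(-96) = -288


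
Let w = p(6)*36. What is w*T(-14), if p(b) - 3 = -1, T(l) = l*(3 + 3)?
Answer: -6048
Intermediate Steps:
T(l) = 6*l (T(l) = l*6 = 6*l)
p(b) = 2 (p(b) = 3 - 1 = 2)
w = 72 (w = 2*36 = 72)
w*T(-14) = 72*(6*(-14)) = 72*(-84) = -6048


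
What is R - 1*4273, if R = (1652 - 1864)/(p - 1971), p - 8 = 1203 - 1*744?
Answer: -1606595/376 ≈ -4272.9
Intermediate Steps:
p = 467 (p = 8 + (1203 - 1*744) = 8 + (1203 - 744) = 8 + 459 = 467)
R = 53/376 (R = (1652 - 1864)/(467 - 1971) = -212/(-1504) = -212*(-1/1504) = 53/376 ≈ 0.14096)
R - 1*4273 = 53/376 - 1*4273 = 53/376 - 4273 = -1606595/376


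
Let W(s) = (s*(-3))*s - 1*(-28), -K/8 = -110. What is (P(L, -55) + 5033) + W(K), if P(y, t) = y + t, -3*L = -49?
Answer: -6954533/3 ≈ -2.3182e+6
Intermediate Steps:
L = 49/3 (L = -1/3*(-49) = 49/3 ≈ 16.333)
P(y, t) = t + y
K = 880 (K = -8*(-110) = 880)
W(s) = 28 - 3*s**2 (W(s) = (-3*s)*s + 28 = -3*s**2 + 28 = 28 - 3*s**2)
(P(L, -55) + 5033) + W(K) = ((-55 + 49/3) + 5033) + (28 - 3*880**2) = (-116/3 + 5033) + (28 - 3*774400) = 14983/3 + (28 - 2323200) = 14983/3 - 2323172 = -6954533/3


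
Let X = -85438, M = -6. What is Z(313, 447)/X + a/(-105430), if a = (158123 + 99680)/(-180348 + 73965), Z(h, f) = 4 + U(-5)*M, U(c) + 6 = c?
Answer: -29349654061/36856506307470 ≈ -0.00079632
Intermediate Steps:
U(c) = -6 + c
Z(h, f) = 70 (Z(h, f) = 4 + (-6 - 5)*(-6) = 4 - 11*(-6) = 4 + 66 = 70)
a = -257803/106383 (a = 257803/(-106383) = 257803*(-1/106383) = -257803/106383 ≈ -2.4233)
Z(313, 447)/X + a/(-105430) = 70/(-85438) - 257803/106383/(-105430) = 70*(-1/85438) - 257803/106383*(-1/105430) = -35/42719 + 19831/862766130 = -29349654061/36856506307470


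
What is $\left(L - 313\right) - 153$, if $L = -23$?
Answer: $-489$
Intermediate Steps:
$\left(L - 313\right) - 153 = \left(-23 - 313\right) - 153 = -336 - 153 = -489$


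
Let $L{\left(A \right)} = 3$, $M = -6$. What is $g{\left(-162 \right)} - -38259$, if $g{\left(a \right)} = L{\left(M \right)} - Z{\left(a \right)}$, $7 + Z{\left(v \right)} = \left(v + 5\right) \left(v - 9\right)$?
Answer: $11422$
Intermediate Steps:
$Z{\left(v \right)} = -7 + \left(-9 + v\right) \left(5 + v\right)$ ($Z{\left(v \right)} = -7 + \left(v + 5\right) \left(v - 9\right) = -7 + \left(5 + v\right) \left(-9 + v\right) = -7 + \left(-9 + v\right) \left(5 + v\right)$)
$g{\left(a \right)} = 55 - a^{2} + 4 a$ ($g{\left(a \right)} = 3 - \left(-52 + a^{2} - 4 a\right) = 3 + \left(52 - a^{2} + 4 a\right) = 55 - a^{2} + 4 a$)
$g{\left(-162 \right)} - -38259 = \left(55 - \left(-162\right)^{2} + 4 \left(-162\right)\right) - -38259 = \left(55 - 26244 - 648\right) + 38259 = -26837 + 38259 = 11422$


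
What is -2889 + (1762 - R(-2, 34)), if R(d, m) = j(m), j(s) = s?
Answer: -1161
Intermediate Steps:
R(d, m) = m
-2889 + (1762 - R(-2, 34)) = -2889 + (1762 - 1*34) = -2889 + (1762 - 34) = -2889 + 1728 = -1161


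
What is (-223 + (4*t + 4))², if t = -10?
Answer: 67081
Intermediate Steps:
(-223 + (4*t + 4))² = (-223 + (4*(-10) + 4))² = (-223 + (-40 + 4))² = (-223 - 36)² = (-259)² = 67081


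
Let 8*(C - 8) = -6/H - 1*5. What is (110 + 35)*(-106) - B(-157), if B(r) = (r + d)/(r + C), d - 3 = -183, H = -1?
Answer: -18308366/1191 ≈ -15372.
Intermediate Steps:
d = -180 (d = 3 - 183 = -180)
C = 65/8 (C = 8 + (-6/(-1) - 1*5)/8 = 8 + (-6*(-1) - 5)/8 = 8 + (6 - 5)/8 = 8 + (⅛)*1 = 8 + ⅛ = 65/8 ≈ 8.1250)
B(r) = (-180 + r)/(65/8 + r) (B(r) = (r - 180)/(r + 65/8) = (-180 + r)/(65/8 + r))
(110 + 35)*(-106) - B(-157) = (110 + 35)*(-106) - 8*(-180 - 157)/(65 + 8*(-157)) = 145*(-106) - 8*(-337)/(65 - 1256) = -15370 - 8*(-337)/(-1191) = -15370 - 8*(-1)*(-337)/1191 = -15370 - 1*2696/1191 = -15370 - 2696/1191 = -18308366/1191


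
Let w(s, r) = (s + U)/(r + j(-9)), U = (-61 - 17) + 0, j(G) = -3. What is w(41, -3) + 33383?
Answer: 200335/6 ≈ 33389.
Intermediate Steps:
U = -78 (U = -78 + 0 = -78)
w(s, r) = (-78 + s)/(-3 + r) (w(s, r) = (s - 78)/(r - 3) = (-78 + s)/(-3 + r))
w(41, -3) + 33383 = (-78 + 41)/(-3 - 3) + 33383 = -37/(-6) + 33383 = -⅙*(-37) + 33383 = 37/6 + 33383 = 200335/6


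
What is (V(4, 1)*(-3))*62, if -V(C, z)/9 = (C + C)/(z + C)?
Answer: 13392/5 ≈ 2678.4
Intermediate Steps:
V(C, z) = -18*C/(C + z) (V(C, z) = -9*(C + C)/(z + C) = -9*2*C/(C + z) = -18*C/(C + z))
(V(4, 1)*(-3))*62 = (-18*4/(4 + 1)*(-3))*62 = (-18*4/5*(-3))*62 = (-18*4*⅕*(-3))*62 = -72/5*(-3)*62 = (216/5)*62 = 13392/5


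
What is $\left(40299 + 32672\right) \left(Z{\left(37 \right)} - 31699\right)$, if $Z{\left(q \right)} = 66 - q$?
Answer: $-2310991570$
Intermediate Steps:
$\left(40299 + 32672\right) \left(Z{\left(37 \right)} - 31699\right) = \left(40299 + 32672\right) \left(\left(66 - 37\right) - 31699\right) = 72971 \left(\left(66 - 37\right) - 31699\right) = 72971 \left(29 - 31699\right) = 72971 \left(-31670\right) = -2310991570$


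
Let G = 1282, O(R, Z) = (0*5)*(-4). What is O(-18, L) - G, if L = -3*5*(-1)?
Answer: -1282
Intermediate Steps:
L = 15 (L = -15*(-1) = 15)
O(R, Z) = 0 (O(R, Z) = 0*(-4) = 0)
O(-18, L) - G = 0 - 1*1282 = 0 - 1282 = -1282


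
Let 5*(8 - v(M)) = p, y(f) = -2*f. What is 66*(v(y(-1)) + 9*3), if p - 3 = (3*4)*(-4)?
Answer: 2904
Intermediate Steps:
p = -45 (p = 3 + (3*4)*(-4) = 3 + 12*(-4) = 3 - 48 = -45)
v(M) = 17 (v(M) = 8 - 1/5*(-45) = 8 + 9 = 17)
66*(v(y(-1)) + 9*3) = 66*(17 + 9*3) = 66*(17 + 27) = 66*44 = 2904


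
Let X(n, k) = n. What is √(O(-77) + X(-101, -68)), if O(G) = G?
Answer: I*√178 ≈ 13.342*I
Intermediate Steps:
√(O(-77) + X(-101, -68)) = √(-77 - 101) = √(-178) = I*√178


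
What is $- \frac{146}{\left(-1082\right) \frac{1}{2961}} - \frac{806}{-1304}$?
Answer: $\frac{141149779}{352732} \approx 400.16$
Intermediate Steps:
$- \frac{146}{\left(-1082\right) \frac{1}{2961}} - \frac{806}{-1304} = - \frac{146}{\left(-1082\right) \frac{1}{2961}} - - \frac{403}{652} = - \frac{146}{- \frac{1082}{2961}} + \frac{403}{652} = \left(-146\right) \left(- \frac{2961}{1082}\right) + \frac{403}{652} = \frac{216153}{541} + \frac{403}{652} = \frac{141149779}{352732}$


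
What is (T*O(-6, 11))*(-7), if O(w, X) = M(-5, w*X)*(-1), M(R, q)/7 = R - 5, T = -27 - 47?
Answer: 36260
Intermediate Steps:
T = -74
M(R, q) = -35 + 7*R (M(R, q) = 7*(R - 5) = 7*(-5 + R) = -35 + 7*R)
O(w, X) = 70 (O(w, X) = (-35 + 7*(-5))*(-1) = (-35 - 35)*(-1) = -70*(-1) = 70)
(T*O(-6, 11))*(-7) = -74*70*(-7) = -5180*(-7) = 36260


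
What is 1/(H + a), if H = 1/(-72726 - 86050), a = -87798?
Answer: -158776/13940215249 ≈ -1.1390e-5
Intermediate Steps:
H = -1/158776 (H = 1/(-158776) = -1/158776 ≈ -6.2982e-6)
1/(H + a) = 1/(-1/158776 - 87798) = 1/(-13940215249/158776) = -158776/13940215249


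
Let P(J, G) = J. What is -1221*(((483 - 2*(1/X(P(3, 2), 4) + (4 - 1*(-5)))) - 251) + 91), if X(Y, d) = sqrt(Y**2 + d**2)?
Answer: -1859583/5 ≈ -3.7192e+5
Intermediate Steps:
-1221*(((483 - 2*(1/X(P(3, 2), 4) + (4 - 1*(-5)))) - 251) + 91) = -1221*(((483 - 2*(1/(sqrt(3**2 + 4**2)) + (4 - 1*(-5)))) - 251) + 91) = -1221*(((483 - 2*(1/(sqrt(9 + 16)) + (4 + 5))) - 251) + 91) = -1221*(((483 - 2*(1/(sqrt(25)) + 9)) - 251) + 91) = -1221*(((483 - 2*(1/5 + 9)) - 251) + 91) = -1221*(((483 - 2*46/5) - 251) + 91) = -1221*(((483 - 92/5) - 251) + 91) = -1221*((2323/5 - 251) + 91) = -1221*(1068/5 + 91) = -1221*1523/5 = -1859583/5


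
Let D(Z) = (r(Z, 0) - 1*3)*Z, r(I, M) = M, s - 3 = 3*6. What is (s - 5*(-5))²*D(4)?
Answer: -25392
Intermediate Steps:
s = 21 (s = 3 + 3*6 = 3 + 18 = 21)
D(Z) = -3*Z (D(Z) = (0 - 1*3)*Z = (0 - 3)*Z = -3*Z)
(s - 5*(-5))²*D(4) = (21 - 5*(-5))²*(-3*4) = (21 + 25)²*(-12) = 46²*(-12) = 2116*(-12) = -25392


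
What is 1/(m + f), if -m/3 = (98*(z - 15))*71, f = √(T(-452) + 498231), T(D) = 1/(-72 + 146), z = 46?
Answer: -47884956/30986030848769 - √2728313030/30986030848769 ≈ -1.5471e-6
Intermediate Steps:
T(D) = 1/74
f = √2728313030/74 (f = √(1/74 + 498231) = √(36869095/74) = √2728313030/74 ≈ 705.85)
m = -647094 (m = -3*98*(46 - 15)*71 = -3*98*31*71 = -9114*71 = -3*215698 = -647094)
1/(m + f) = 1/(-647094 + √2728313030/74)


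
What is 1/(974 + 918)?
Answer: 1/1892 ≈ 0.00052854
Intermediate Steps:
1/(974 + 918) = 1/1892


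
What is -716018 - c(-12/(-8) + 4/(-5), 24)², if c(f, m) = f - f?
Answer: -716018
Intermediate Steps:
c(f, m) = 0
-716018 - c(-12/(-8) + 4/(-5), 24)² = -716018 - 1*0² = -716018 - 1*0 = -716018 + 0 = -716018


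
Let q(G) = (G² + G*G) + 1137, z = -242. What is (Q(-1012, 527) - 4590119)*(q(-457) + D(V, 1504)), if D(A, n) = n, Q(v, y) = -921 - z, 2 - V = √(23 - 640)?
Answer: -1929691440522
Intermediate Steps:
V = 2 - I*√617 (V = 2 - √(23 - 640) = 2 - √(-617) = 2 - I*√617 ≈ 2.0 - 24.839*I)
Q(v, y) = -679 (Q(v, y) = -921 - 1*(-242) = -921 + 242 = -679)
q(G) = 1137 + 2*G² (q(G) = (G² + G²) + 1137 = 2*G² + 1137 = 1137 + 2*G²)
(Q(-1012, 527) - 4590119)*(q(-457) + D(V, 1504)) = (-679 - 4590119)*((1137 + 2*(-457)²) + 1504) = -4590798*((1137 + 2*208849) + 1504) = -4590798*((1137 + 417698) + 1504) = -4590798*(418835 + 1504) = -4590798*420339 = -1929691440522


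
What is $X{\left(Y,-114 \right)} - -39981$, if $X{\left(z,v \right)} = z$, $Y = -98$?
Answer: $39883$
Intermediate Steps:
$X{\left(Y,-114 \right)} - -39981 = -98 - -39981 = -98 + 39981 = 39883$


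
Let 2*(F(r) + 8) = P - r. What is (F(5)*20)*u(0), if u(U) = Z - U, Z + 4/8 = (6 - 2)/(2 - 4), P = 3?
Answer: 450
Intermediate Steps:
Z = -5/2 (Z = -½ + (6 - 2)/(2 - 4) = -½ + 4/(-2) = -½ + 4*(-½) = -½ - 2 = -5/2 ≈ -2.5000)
F(r) = -13/2 - r/2 (F(r) = -8 + (3 - r)/2 = -8 + (3/2 - r/2) = -13/2 - r/2)
u(U) = -5/2 - U
(F(5)*20)*u(0) = ((-13/2 - ½*5)*20)*(-5/2 - 1*0) = ((-13/2 - 5/2)*20)*(-5/2 + 0) = -9*20*(-5/2) = -180*(-5/2) = 450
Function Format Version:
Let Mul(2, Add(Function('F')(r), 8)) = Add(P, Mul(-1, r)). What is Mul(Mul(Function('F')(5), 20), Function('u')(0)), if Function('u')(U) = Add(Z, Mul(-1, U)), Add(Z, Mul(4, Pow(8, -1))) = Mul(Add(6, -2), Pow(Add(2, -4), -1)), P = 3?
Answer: 450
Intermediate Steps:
Z = Rational(-5, 2) (Z = Add(Rational(-1, 2), Mul(Add(6, -2), Pow(Add(2, -4), -1))) = Add(Rational(-1, 2), Mul(4, Pow(-2, -1))) = Add(Rational(-1, 2), Mul(4, Rational(-1, 2))) = Add(Rational(-1, 2), -2) = Rational(-5, 2) ≈ -2.5000)
Function('F')(r) = Add(Rational(-13, 2), Mul(Rational(-1, 2), r)) (Function('F')(r) = Add(-8, Mul(Rational(1, 2), Add(3, Mul(-1, r)))) = Add(-8, Add(Rational(3, 2), Mul(Rational(-1, 2), r))) = Add(Rational(-13, 2), Mul(Rational(-1, 2), r)))
Function('u')(U) = Add(Rational(-5, 2), Mul(-1, U))
Mul(Mul(Function('F')(5), 20), Function('u')(0)) = Mul(Mul(Add(Rational(-13, 2), Mul(Rational(-1, 2), 5)), 20), Add(Rational(-5, 2), Mul(-1, 0))) = Mul(Mul(Add(Rational(-13, 2), Rational(-5, 2)), 20), Add(Rational(-5, 2), 0)) = Mul(Mul(-9, 20), Rational(-5, 2)) = Mul(-180, Rational(-5, 2)) = 450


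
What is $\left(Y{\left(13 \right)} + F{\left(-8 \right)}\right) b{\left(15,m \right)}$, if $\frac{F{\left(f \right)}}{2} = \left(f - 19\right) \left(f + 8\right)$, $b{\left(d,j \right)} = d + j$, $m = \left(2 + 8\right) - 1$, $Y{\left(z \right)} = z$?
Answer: $312$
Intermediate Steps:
$m = 9$ ($m = 10 - 1 = 9$)
$F{\left(f \right)} = 2 \left(-19 + f\right) \left(8 + f\right)$ ($F{\left(f \right)} = 2 \left(f - 19\right) \left(f + 8\right) = 2 \left(-19 + f\right) \left(8 + f\right)$)
$\left(Y{\left(13 \right)} + F{\left(-8 \right)}\right) b{\left(15,m \right)} = \left(13 - \left(128 - 128\right)\right) \left(15 + 9\right) = \left(13 + \left(-304 + 176 + 2 \cdot 64\right)\right) 24 = \left(13 + \left(-304 + 176 + 128\right)\right) 24 = \left(13 + 0\right) 24 = 13 \cdot 24 = 312$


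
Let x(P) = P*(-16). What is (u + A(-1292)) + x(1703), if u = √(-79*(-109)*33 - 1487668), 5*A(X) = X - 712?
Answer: -138244/5 + I*√1203505 ≈ -27649.0 + 1097.0*I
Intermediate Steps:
A(X) = -712/5 + X/5 (A(X) = (X - 712)/5 = (-712 + X)/5 = -712/5 + X/5)
x(P) = -16*P
u = I*√1203505 (u = √(8611*33 - 1487668) = √(284163 - 1487668) = √(-1203505) = I*√1203505 ≈ 1097.0*I)
(u + A(-1292)) + x(1703) = (I*√1203505 + (-712/5 + (⅕)*(-1292))) - 16*1703 = (I*√1203505 + (-712/5 - 1292/5)) - 27248 = (I*√1203505 - 2004/5) - 27248 = (-2004/5 + I*√1203505) - 27248 = -138244/5 + I*√1203505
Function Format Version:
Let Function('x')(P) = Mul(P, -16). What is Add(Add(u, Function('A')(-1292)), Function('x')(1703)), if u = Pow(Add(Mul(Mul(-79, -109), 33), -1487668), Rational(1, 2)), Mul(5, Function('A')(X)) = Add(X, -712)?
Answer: Add(Rational(-138244, 5), Mul(I, Pow(1203505, Rational(1, 2)))) ≈ Add(-27649., Mul(1097.0, I))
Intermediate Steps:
Function('A')(X) = Add(Rational(-712, 5), Mul(Rational(1, 5), X)) (Function('A')(X) = Mul(Rational(1, 5), Add(X, -712)) = Mul(Rational(1, 5), Add(-712, X)) = Add(Rational(-712, 5), Mul(Rational(1, 5), X)))
Function('x')(P) = Mul(-16, P)
u = Mul(I, Pow(1203505, Rational(1, 2))) (u = Pow(Add(Mul(8611, 33), -1487668), Rational(1, 2)) = Pow(Add(284163, -1487668), Rational(1, 2)) = Pow(-1203505, Rational(1, 2)) = Mul(I, Pow(1203505, Rational(1, 2))) ≈ Mul(1097.0, I))
Add(Add(u, Function('A')(-1292)), Function('x')(1703)) = Add(Add(Mul(I, Pow(1203505, Rational(1, 2))), Add(Rational(-712, 5), Mul(Rational(1, 5), -1292))), Mul(-16, 1703)) = Add(Add(Mul(I, Pow(1203505, Rational(1, 2))), Add(Rational(-712, 5), Rational(-1292, 5))), -27248) = Add(Add(Mul(I, Pow(1203505, Rational(1, 2))), Rational(-2004, 5)), -27248) = Add(Add(Rational(-2004, 5), Mul(I, Pow(1203505, Rational(1, 2)))), -27248) = Add(Rational(-138244, 5), Mul(I, Pow(1203505, Rational(1, 2))))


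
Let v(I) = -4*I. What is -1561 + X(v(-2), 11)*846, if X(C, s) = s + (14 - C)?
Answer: 12821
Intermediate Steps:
X(C, s) = 14 + s - C
-1561 + X(v(-2), 11)*846 = -1561 + (14 + 11 - (-4)*(-2))*846 = -1561 + (14 + 11 - 1*8)*846 = -1561 + (14 + 11 - 8)*846 = -1561 + 17*846 = -1561 + 14382 = 12821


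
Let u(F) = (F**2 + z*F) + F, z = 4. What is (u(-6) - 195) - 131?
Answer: -320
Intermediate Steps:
u(F) = F**2 + 5*F (u(F) = (F**2 + 4*F) + F = F**2 + 5*F)
(u(-6) - 195) - 131 = (-6*(5 - 6) - 195) - 131 = (-6*(-1) - 195) - 131 = (6 - 195) - 131 = -189 - 131 = -320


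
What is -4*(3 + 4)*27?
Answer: -756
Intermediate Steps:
-4*(3 + 4)*27 = -4*7*27 = -28*27 = -756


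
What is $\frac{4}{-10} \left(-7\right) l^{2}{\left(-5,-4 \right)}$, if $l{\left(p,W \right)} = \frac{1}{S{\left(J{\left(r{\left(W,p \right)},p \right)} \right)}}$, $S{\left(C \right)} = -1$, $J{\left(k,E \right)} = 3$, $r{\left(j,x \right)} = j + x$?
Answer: $\frac{14}{5} \approx 2.8$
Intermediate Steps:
$l{\left(p,W \right)} = -1$ ($l{\left(p,W \right)} = \frac{1}{-1} = -1$)
$\frac{4}{-10} \left(-7\right) l^{2}{\left(-5,-4 \right)} = \frac{4}{-10} \left(-7\right) \left(-1\right)^{2} = 4 \left(- \frac{1}{10}\right) \left(-7\right) 1 = \left(- \frac{2}{5}\right) \left(-7\right) 1 = \frac{14}{5} \cdot 1 = \frac{14}{5}$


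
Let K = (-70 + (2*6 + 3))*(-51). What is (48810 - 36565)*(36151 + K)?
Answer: 477016220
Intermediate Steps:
K = 2805 (K = (-70 + (12 + 3))*(-51) = (-70 + 15)*(-51) = -55*(-51) = 2805)
(48810 - 36565)*(36151 + K) = (48810 - 36565)*(36151 + 2805) = 12245*38956 = 477016220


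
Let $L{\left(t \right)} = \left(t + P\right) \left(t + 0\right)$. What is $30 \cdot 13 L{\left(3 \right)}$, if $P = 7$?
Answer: $11700$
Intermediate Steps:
$L{\left(t \right)} = t \left(7 + t\right)$ ($L{\left(t \right)} = \left(t + 7\right) \left(t + 0\right) = \left(7 + t\right) t = t \left(7 + t\right)$)
$30 \cdot 13 L{\left(3 \right)} = 30 \cdot 13 \cdot 3 \left(7 + 3\right) = 390 \cdot 3 \cdot 10 = 390 \cdot 30 = 11700$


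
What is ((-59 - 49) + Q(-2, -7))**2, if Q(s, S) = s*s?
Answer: 10816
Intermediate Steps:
Q(s, S) = s**2
((-59 - 49) + Q(-2, -7))**2 = ((-59 - 49) + (-2)**2)**2 = (-108 + 4)**2 = (-104)**2 = 10816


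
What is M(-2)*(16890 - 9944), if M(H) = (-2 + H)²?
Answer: 111136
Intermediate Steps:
M(-2)*(16890 - 9944) = (-2 - 2)²*(16890 - 9944) = (-4)²*6946 = 16*6946 = 111136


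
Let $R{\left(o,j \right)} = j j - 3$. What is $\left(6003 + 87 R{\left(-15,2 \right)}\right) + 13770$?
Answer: $19860$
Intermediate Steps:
$R{\left(o,j \right)} = -3 + j^{2}$ ($R{\left(o,j \right)} = j^{2} - 3 = -3 + j^{2}$)
$\left(6003 + 87 R{\left(-15,2 \right)}\right) + 13770 = \left(6003 + 87 \left(-3 + 2^{2}\right)\right) + 13770 = \left(6003 + 87 \left(-3 + 4\right)\right) + 13770 = \left(6003 + 87 \cdot 1\right) + 13770 = \left(6003 + 87\right) + 13770 = 6090 + 13770 = 19860$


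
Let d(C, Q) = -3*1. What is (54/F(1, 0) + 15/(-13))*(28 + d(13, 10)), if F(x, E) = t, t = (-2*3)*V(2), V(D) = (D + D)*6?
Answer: -3975/104 ≈ -38.221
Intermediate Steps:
V(D) = 12*D (V(D) = (2*D)*6 = 12*D)
d(C, Q) = -3
t = -144 (t = (-2*3)*(12*2) = -6*24 = -144)
F(x, E) = -144
(54/F(1, 0) + 15/(-13))*(28 + d(13, 10)) = (54/(-144) + 15/(-13))*(28 - 3) = (54*(-1/144) + 15*(-1/13))*25 = (-3/8 - 15/13)*25 = -159/104*25 = -3975/104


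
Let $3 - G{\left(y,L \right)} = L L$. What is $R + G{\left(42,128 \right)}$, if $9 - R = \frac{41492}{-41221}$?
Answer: $- \frac{674828720}{41221} \approx -16371.0$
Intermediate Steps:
$G{\left(y,L \right)} = 3 - L^{2}$ ($G{\left(y,L \right)} = 3 - L L = 3 - L^{2}$)
$R = \frac{412481}{41221}$ ($R = 9 - \frac{41492}{-41221} = 9 - 41492 \left(- \frac{1}{41221}\right) = 9 - - \frac{41492}{41221} = 9 + \frac{41492}{41221} = \frac{412481}{41221} \approx 10.007$)
$R + G{\left(42,128 \right)} = \frac{412481}{41221} + \left(3 - 128^{2}\right) = \frac{412481}{41221} + \left(3 - 16384\right) = \frac{412481}{41221} - 16381 = - \frac{674828720}{41221}$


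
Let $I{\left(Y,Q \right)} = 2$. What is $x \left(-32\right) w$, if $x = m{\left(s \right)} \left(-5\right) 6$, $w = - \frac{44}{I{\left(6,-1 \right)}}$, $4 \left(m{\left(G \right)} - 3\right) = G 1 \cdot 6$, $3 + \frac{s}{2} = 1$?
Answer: $63360$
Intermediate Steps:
$s = -4$ ($s = -6 + 2 \cdot 1 = -6 + 2 = -4$)
$m{\left(G \right)} = 3 + \frac{3 G}{2}$ ($m{\left(G \right)} = 3 + \frac{G 1 \cdot 6}{4} = 3 + \frac{G 6}{4} = 3 + \frac{6 G}{4} = 3 + \frac{3 G}{2}$)
$w = -22$ ($w = - \frac{44}{2} = \left(-44\right) \frac{1}{2} = -22$)
$x = 90$ ($x = \left(3 + \frac{3}{2} \left(-4\right)\right) \left(-5\right) 6 = \left(3 - 6\right) \left(-5\right) 6 = \left(-3\right) \left(-5\right) 6 = 15 \cdot 6 = 90$)
$x \left(-32\right) w = 90 \left(-32\right) \left(-22\right) = \left(-2880\right) \left(-22\right) = 63360$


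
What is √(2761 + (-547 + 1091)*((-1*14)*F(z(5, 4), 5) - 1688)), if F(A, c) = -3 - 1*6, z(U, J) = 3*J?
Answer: I*√846967 ≈ 920.31*I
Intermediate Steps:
F(A, c) = -9 (F(A, c) = -3 - 6 = -9)
√(2761 + (-547 + 1091)*((-1*14)*F(z(5, 4), 5) - 1688)) = √(2761 + (-547 + 1091)*(-1*14*(-9) - 1688)) = √(2761 + 544*(-14*(-9) - 1688)) = √(2761 + 544*(126 - 1688)) = √(2761 + 544*(-1562)) = √(2761 - 849728) = √(-846967) = I*√846967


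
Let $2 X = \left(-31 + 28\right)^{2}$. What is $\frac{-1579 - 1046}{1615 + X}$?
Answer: $- \frac{5250}{3239} \approx -1.6209$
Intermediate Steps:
$X = \frac{9}{2}$ ($X = \frac{\left(-31 + 28\right)^{2}}{2} = \frac{\left(-3\right)^{2}}{2} = \frac{1}{2} \cdot 9 = \frac{9}{2} \approx 4.5$)
$\frac{-1579 - 1046}{1615 + X} = \frac{-1579 - 1046}{1615 + \frac{9}{2}} = - \frac{2625}{\frac{3239}{2}} = \left(-2625\right) \frac{2}{3239} = - \frac{5250}{3239}$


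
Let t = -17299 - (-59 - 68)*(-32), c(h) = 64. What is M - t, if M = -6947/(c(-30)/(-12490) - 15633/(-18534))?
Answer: 422959768967/32344999 ≈ 13077.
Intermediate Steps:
M = -268026444670/32344999 (M = -6947/(64/(-12490) - 15633/(-18534)) = -6947/(64*(-1/12490) - 15633*(-1/18534)) = -6947/(-32/6245 + 5211/6178) = -6947/32344999/38581610 = -6947*38581610/32344999 = -268026444670/32344999 ≈ -8286.5)
t = -21363 (t = -17299 - (-127)*(-32) = -17299 - 1*4064 = -17299 - 4064 = -21363)
M - t = -268026444670/32344999 - 1*(-21363) = -268026444670/32344999 + 21363 = 422959768967/32344999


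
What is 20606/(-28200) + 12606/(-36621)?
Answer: -61672307/57372900 ≈ -1.0749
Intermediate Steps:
20606/(-28200) + 12606/(-36621) = 20606*(-1/28200) + 12606*(-1/36621) = -10303/14100 - 4202/12207 = -61672307/57372900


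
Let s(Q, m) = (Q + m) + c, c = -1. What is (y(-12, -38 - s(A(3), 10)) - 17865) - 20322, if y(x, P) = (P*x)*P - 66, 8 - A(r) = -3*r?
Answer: -87405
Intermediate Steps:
A(r) = 8 + 3*r (A(r) = 8 - (-3)*r = 8 + 3*r)
s(Q, m) = -1 + Q + m (s(Q, m) = (Q + m) - 1 = -1 + Q + m)
y(x, P) = -66 + x*P² (y(x, P) = x*P² - 66 = -66 + x*P²)
(y(-12, -38 - s(A(3), 10)) - 17865) - 20322 = ((-66 - 12*(-38 - (-1 + (8 + 3*3) + 10))²) - 17865) - 20322 = ((-66 - 12*(-38 - (-1 + (8 + 9) + 10))²) - 17865) - 20322 = ((-66 - 12*(-38 - (-1 + 17 + 10))²) - 17865) - 20322 = ((-66 - 12*(-38 - 1*26)²) - 17865) - 20322 = ((-66 - 12*(-38 - 26)²) - 17865) - 20322 = ((-66 - 12*(-64)²) - 17865) - 20322 = ((-66 - 12*4096) - 17865) - 20322 = ((-66 - 49152) - 17865) - 20322 = (-49218 - 17865) - 20322 = -67083 - 20322 = -87405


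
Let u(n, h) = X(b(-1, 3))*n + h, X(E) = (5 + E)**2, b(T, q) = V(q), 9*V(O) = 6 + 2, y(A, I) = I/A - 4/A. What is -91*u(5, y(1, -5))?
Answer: -1211756/81 ≈ -14960.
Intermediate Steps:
y(A, I) = -4/A + I/A
V(O) = 8/9 (V(O) = (6 + 2)/9 = (1/9)*8 = 8/9)
b(T, q) = 8/9
u(n, h) = h + 2809*n/81 (u(n, h) = (5 + 8/9)**2*n + h = (53/9)**2*n + h = 2809*n/81 + h = h + 2809*n/81)
-91*u(5, y(1, -5)) = -91*((-4 - 5)/1 + (2809/81)*5) = -91*(1*(-9) + 14045/81) = -91*(-9 + 14045/81) = -91*13316/81 = -1211756/81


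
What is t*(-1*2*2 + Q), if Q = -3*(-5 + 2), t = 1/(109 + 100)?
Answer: 5/209 ≈ 0.023923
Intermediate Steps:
t = 1/209 ≈ 0.0047847
Q = 9 (Q = -3*(-3) = 9)
t*(-1*2*2 + Q) = (-1*2*2 + 9)/209 = (-2*2 + 9)/209 = (-4 + 9)/209 = (1/209)*5 = 5/209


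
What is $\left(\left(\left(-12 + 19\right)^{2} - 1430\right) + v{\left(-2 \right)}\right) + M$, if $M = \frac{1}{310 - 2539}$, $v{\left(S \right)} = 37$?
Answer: $- \frac{2995777}{2229} \approx -1344.0$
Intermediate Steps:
$M = - \frac{1}{2229}$ ($M = \frac{1}{-2229} = - \frac{1}{2229} \approx -0.00044863$)
$\left(\left(\left(-12 + 19\right)^{2} - 1430\right) + v{\left(-2 \right)}\right) + M = \left(\left(\left(-12 + 19\right)^{2} - 1430\right) + 37\right) - \frac{1}{2229} = \left(\left(7^{2} - 1430\right) + 37\right) - \frac{1}{2229} = \left(\left(49 - 1430\right) + 37\right) - \frac{1}{2229} = \left(-1381 + 37\right) - \frac{1}{2229} = -1344 - \frac{1}{2229} = - \frac{2995777}{2229}$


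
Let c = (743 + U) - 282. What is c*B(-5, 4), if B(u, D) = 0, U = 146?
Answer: 0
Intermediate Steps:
c = 607 (c = (743 + 146) - 282 = 889 - 282 = 607)
c*B(-5, 4) = 607*0 = 0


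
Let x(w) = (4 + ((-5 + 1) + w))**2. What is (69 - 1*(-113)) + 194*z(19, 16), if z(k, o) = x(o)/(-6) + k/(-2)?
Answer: -29815/3 ≈ -9938.3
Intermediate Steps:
x(w) = w**2 (x(w) = (4 + (-4 + w))**2 = w**2)
z(k, o) = -k/2 - o**2/6 (z(k, o) = o**2/(-6) + k/(-2) = o**2*(-1/6) + k*(-1/2) = -o**2/6 - k/2 = -k/2 - o**2/6)
(69 - 1*(-113)) + 194*z(19, 16) = (69 - 1*(-113)) + 194*(-1/2*19 - 1/6*16**2) = (69 + 113) + 194*(-19/2 - 1/6*256) = 182 + 194*(-19/2 - 128/3) = 182 + 194*(-313/6) = 182 - 30361/3 = -29815/3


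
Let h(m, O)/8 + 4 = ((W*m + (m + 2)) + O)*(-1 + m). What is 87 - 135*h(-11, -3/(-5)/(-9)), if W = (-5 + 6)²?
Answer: -255657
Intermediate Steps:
W = 1 (W = 1² = 1)
h(m, O) = -32 + 8*(-1 + m)*(2 + O + 2*m) (h(m, O) = -32 + 8*(((1*m + (m + 2)) + O)*(-1 + m)) = -32 + 8*(((m + (2 + m)) + O)*(-1 + m)) = -32 + 8*(((2 + 2*m) + O)*(-1 + m)) = -32 + 8*((2 + O + 2*m)*(-1 + m)) = -32 + 8*((-1 + m)*(2 + O + 2*m)) = -32 + 8*(-1 + m)*(2 + O + 2*m))
87 - 135*h(-11, -3/(-5)/(-9)) = 87 - 135*(-48 - 8*(-3/(-5))/(-9) + 16*(-11)² + 8*(-3/(-5)/(-9))*(-11)) = 87 - 135*(-48 - 8*(-3*(-⅕))*(-1)/9 + 16*121 + 8*(-3*(-⅕)*(-⅑))*(-11)) = 87 - 135*(-48 - 24*(-1)/(5*9) + 1936 + 8*((⅗)*(-⅑))*(-11)) = 87 - 135*(-48 - 8*(-1/15) + 1936 + 8*(-1/15)*(-11)) = 87 - 135*(-48 + 8/15 + 1936 + 88/15) = 87 - 135*9472/5 = 87 - 255744 = -255657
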